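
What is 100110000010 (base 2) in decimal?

Sum of powers of 2 for each 1-bit:
2^1 + 2^7 + 2^8 + 2^11
= 2 + 128 + 256 + 2048
= 2434



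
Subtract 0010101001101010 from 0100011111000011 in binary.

Method 1 - Direct subtraction (column by column from the right: bit − bit − borrow-in; if negative, add 2 and borrow 1 from the next column):
borrow: 0111000011110000
        0100011111000011
-       0010101001101010
------------------------
        0001110101011001

Method 2 - Add two's complement:
Two's complement of 0010101001101010: invert → 1101010110010101, add 1 → 1101010110010110
  0100011111000011
+ 1101010110010110
------------------
 10001110101011001  (end carry out of the top bit = 1)
Discarding the end carry: 0001110101011001
Decimal check:
  0100011111000011 = 16384 + 1024 + 512 + 256 + 128 + 64 + 2 + 1 = 18371
  0010101001101010 = 8192 + 2048 + 512 + 64 + 32 + 8 + 2 = 10858
  18371 - 10858 = 7513, and 0001110101011001 = 4096 + 2048 + 1024 + 256 + 64 + 16 + 8 + 1 = 7513 ✓



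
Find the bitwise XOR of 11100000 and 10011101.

XOR: 1 when bits differ
  11100000
^ 10011101
----------
  01111101
Decimal: 224 ^ 157 = 125



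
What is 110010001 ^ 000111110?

XOR: 1 when bits differ
  110010001
^ 000111110
-----------
  110101111
Decimal: 401 ^ 62 = 431



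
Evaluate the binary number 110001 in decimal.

Sum of powers of 2 for each 1-bit:
2^0 + 2^4 + 2^5
= 1 + 16 + 32
= 49



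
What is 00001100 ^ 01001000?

XOR: 1 when bits differ
  00001100
^ 01001000
----------
  01000100
Decimal: 12 ^ 72 = 68



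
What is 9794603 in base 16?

Using repeated division by 16 (digits 10–15 are A–F):
9794603 ÷ 16 = 612162 remainder 11 (B)
612162 ÷ 16 = 38260 remainder 2
38260 ÷ 16 = 2391 remainder 4
2391 ÷ 16 = 149 remainder 7
149 ÷ 16 = 9 remainder 5
9 ÷ 16 = 0 remainder 9
Reading remainders bottom to top: 95742B



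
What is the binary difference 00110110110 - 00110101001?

Method 1 - Direct subtraction (column by column from the right: bit − bit − borrow-in; if negative, add 2 and borrow 1 from the next column):
borrow: 00000010010
        00110110110
-       00110101001
-------------------
        00000001101

Method 2 - Add two's complement:
Two's complement of 00110101001: invert → 11001010110, add 1 → 11001010111
  00110110110
+ 11001010111
-------------
 100000001101  (end carry out of the top bit = 1)
Discarding the end carry: 00000001101
Decimal check:
  00110110110 = 256 + 128 + 32 + 16 + 4 + 2 = 438
  00110101001 = 256 + 128 + 32 + 8 + 1 = 425
  438 - 425 = 13, and 00000001101 = 8 + 4 + 1 = 13 ✓



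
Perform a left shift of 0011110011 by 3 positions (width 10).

Original: 0011110011 (decimal 243)
Shift left by 3 positions
Append 3 zeros on the right and drop the 3 high bits that overflow the 10-bit width
Result: 1110011000 (decimal 920)
Equivalent: 243 << 3 = 243 × 2^3 = 1944, truncated to 10 bits = 920



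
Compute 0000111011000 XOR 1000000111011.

XOR: 1 when bits differ
  0000111011000
^ 1000000111011
---------------
  1000111100011
Decimal: 472 ^ 4155 = 4579



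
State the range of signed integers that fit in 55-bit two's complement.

For 55-bit two's complement:
Minimum: -2^54 = -18014398509481984
Maximum: 2^54 - 1 = 18014398509481983



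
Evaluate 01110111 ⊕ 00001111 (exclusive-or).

XOR: 1 when bits differ
  01110111
^ 00001111
----------
  01111000
Decimal: 119 ^ 15 = 120



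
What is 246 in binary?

Using repeated division by 2:
246 ÷ 2 = 123 remainder 0
123 ÷ 2 = 61 remainder 1
61 ÷ 2 = 30 remainder 1
30 ÷ 2 = 15 remainder 0
15 ÷ 2 = 7 remainder 1
7 ÷ 2 = 3 remainder 1
3 ÷ 2 = 1 remainder 1
1 ÷ 2 = 0 remainder 1
Reading remainders bottom to top: 11110110



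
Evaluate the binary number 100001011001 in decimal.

Sum of powers of 2 for each 1-bit:
2^0 + 2^3 + 2^4 + 2^6 + 2^11
= 1 + 8 + 16 + 64 + 2048
= 2137



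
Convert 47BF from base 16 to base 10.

Expand by place value (powers of 16):
Digit values: B = 11, F = 15
47BF = 4 × 16^3 + 7 × 16^2 + 11 × 16^1 + 15 × 16^0
= 4 × 4096 + 7 × 256 + 11 × 16 + 15 × 1
= 16384 + 1792 + 176 + 15
= 18367



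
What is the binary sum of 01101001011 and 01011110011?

Add column by column from the right: bit + bit + carry-in; write the sum mod 2, carry 1 when the sum is 2 or 3.
carry:  11110000110
        01101001011
+       01011110011
-------------------
       011000111110
(the carry out of the leftmost column, 0, becomes the leading bit)
Decimal check:
  01101001011 = 512 + 256 + 64 + 8 + 2 + 1 = 843
  01011110011 = 512 + 128 + 64 + 32 + 16 + 2 + 1 = 755
  843 + 755 = 1598, and 011000111110 = 1024 + 512 + 32 + 16 + 8 + 4 + 2 = 1598 ✓



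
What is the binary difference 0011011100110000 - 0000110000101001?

Method 1 - Direct subtraction (column by column from the right: bit − bit − borrow-in; if negative, add 2 and borrow 1 from the next column):
borrow: 0001000000011110
        0011011100110000
-       0000110000101001
------------------------
        0010101100000111

Method 2 - Add two's complement:
Two's complement of 0000110000101001: invert → 1111001111010110, add 1 → 1111001111010111
  0011011100110000
+ 1111001111010111
------------------
 10010101100000111  (end carry out of the top bit = 1)
Discarding the end carry: 0010101100000111
Decimal check:
  0011011100110000 = 8192 + 4096 + 1024 + 512 + 256 + 32 + 16 = 14128
  0000110000101001 = 2048 + 1024 + 32 + 8 + 1 = 3113
  14128 - 3113 = 11015, and 0010101100000111 = 8192 + 2048 + 512 + 256 + 4 + 2 + 1 = 11015 ✓



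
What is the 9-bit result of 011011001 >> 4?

Original: 011011001 (decimal 217)
Shift right by 4 positions
Drop the 4 low bits; fill with zeros on the left
Result: 000001101 (decimal 13)
Equivalent: 217 >> 4 = 217 ÷ 2^4 = 13



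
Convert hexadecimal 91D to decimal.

Expand by place value (powers of 16):
Digit values: D = 13
91D = 9 × 16^2 + 1 × 16^1 + 13 × 16^0
= 9 × 256 + 1 × 16 + 13 × 1
= 2304 + 16 + 13
= 2333



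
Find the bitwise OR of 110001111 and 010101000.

OR: 1 when either bit is 1
  110001111
| 010101000
-----------
  110101111
Decimal: 399 | 168 = 431



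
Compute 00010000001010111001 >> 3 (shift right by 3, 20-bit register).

Original: 00010000001010111001 (decimal 66233)
Shift right by 3 positions
Drop the 3 low bits; fill with zeros on the left
Result: 00000010000001010111 (decimal 8279)
Equivalent: 66233 >> 3 = 66233 ÷ 2^3 = 8279



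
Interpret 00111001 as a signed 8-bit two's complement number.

Binary: 00111001
Sign bit: 0 (non-negative)
Read directly as an unsigned value:
00111001 = 32 + 16 + 8 + 1 = 57
Value: 57



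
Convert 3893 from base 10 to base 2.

Using repeated division by 2:
3893 ÷ 2 = 1946 remainder 1
1946 ÷ 2 = 973 remainder 0
973 ÷ 2 = 486 remainder 1
486 ÷ 2 = 243 remainder 0
243 ÷ 2 = 121 remainder 1
121 ÷ 2 = 60 remainder 1
60 ÷ 2 = 30 remainder 0
30 ÷ 2 = 15 remainder 0
15 ÷ 2 = 7 remainder 1
7 ÷ 2 = 3 remainder 1
3 ÷ 2 = 1 remainder 1
1 ÷ 2 = 0 remainder 1
Reading remainders bottom to top: 111100110101



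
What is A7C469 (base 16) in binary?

Convert each hex digit to 4 bits:
  A = 1010
  7 = 0111
  C = 1100
  4 = 0100
  6 = 0110
  9 = 1001
Concatenate: 101001111100010001101001



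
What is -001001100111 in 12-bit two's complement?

Original: 001001100111
Step 1 - Invert all bits: 110110011000
Step 2 - Add 1: 110110011001
Verification: 001001100111 + 110110011001 = 1000000000000; discarding the end carry (carry out of the top bit) leaves the 12-bit value 000000000000, as required for x + (-x)



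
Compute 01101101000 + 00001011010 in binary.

Add column by column from the right: bit + bit + carry-in; write the sum mod 2, carry 1 when the sum is 2 or 3.
carry:  00011110000
        01101101000
+       00001011010
-------------------
       001111000010
(the carry out of the leftmost column, 0, becomes the leading bit)
Decimal check:
  01101101000 = 512 + 256 + 64 + 32 + 8 = 872
  00001011010 = 64 + 16 + 8 + 2 = 90
  872 + 90 = 962, and 001111000010 = 512 + 256 + 128 + 64 + 2 = 962 ✓



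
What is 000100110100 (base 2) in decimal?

Sum of powers of 2 for each 1-bit:
2^2 + 2^4 + 2^5 + 2^8
= 4 + 16 + 32 + 256
= 308



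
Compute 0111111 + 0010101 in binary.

Add column by column from the right: bit + bit + carry-in; write the sum mod 2, carry 1 when the sum is 2 or 3.
carry:  1111110
        0111111
+       0010101
---------------
       01010100
(the carry out of the leftmost column, 0, becomes the leading bit)
Decimal check:
  0111111 = 32 + 16 + 8 + 4 + 2 + 1 = 63
  0010101 = 16 + 4 + 1 = 21
  63 + 21 = 84, and 01010100 = 64 + 16 + 4 = 84 ✓



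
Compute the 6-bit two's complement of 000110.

Original: 000110
Step 1 - Invert all bits: 111001
Step 2 - Add 1: 111010
Verification: 000110 + 111010 = 1000000; discarding the end carry (carry out of the top bit) leaves the 6-bit value 000000, as required for x + (-x)



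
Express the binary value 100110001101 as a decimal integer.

Sum of powers of 2 for each 1-bit:
2^0 + 2^2 + 2^3 + 2^7 + 2^8 + 2^11
= 1 + 4 + 8 + 128 + 256 + 2048
= 2445



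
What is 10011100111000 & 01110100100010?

AND: 1 only when both bits are 1
  10011100111000
& 01110100100010
----------------
  00010100100000
Decimal: 10040 & 7458 = 1312



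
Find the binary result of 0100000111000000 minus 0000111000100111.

Method 1 - Direct subtraction (column by column from the right: bit − bit − borrow-in; if negative, add 2 and borrow 1 from the next column):
borrow: 0111110001111110
        0100000111000000
-       0000111000100111
------------------------
        0011001110011001

Method 2 - Add two's complement:
Two's complement of 0000111000100111: invert → 1111000111011000, add 1 → 1111000111011001
  0100000111000000
+ 1111000111011001
------------------
 10011001110011001  (end carry out of the top bit = 1)
Discarding the end carry: 0011001110011001
Decimal check:
  0100000111000000 = 16384 + 256 + 128 + 64 = 16832
  0000111000100111 = 2048 + 1024 + 512 + 32 + 4 + 2 + 1 = 3623
  16832 - 3623 = 13209, and 0011001110011001 = 8192 + 4096 + 512 + 256 + 128 + 16 + 8 + 1 = 13209 ✓



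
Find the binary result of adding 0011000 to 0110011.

Add column by column from the right: bit + bit + carry-in; write the sum mod 2, carry 1 when the sum is 2 or 3.
carry:  1100000
        0011000
+       0110011
---------------
       01001011
(the carry out of the leftmost column, 0, becomes the leading bit)
Decimal check:
  0011000 = 16 + 8 = 24
  0110011 = 32 + 16 + 2 + 1 = 51
  24 + 51 = 75, and 01001011 = 64 + 8 + 2 + 1 = 75 ✓



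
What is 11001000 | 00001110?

OR: 1 when either bit is 1
  11001000
| 00001110
----------
  11001110
Decimal: 200 | 14 = 206



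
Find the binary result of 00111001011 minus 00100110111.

Method 1 - Direct subtraction (column by column from the right: bit − bit − borrow-in; if negative, add 2 and borrow 1 from the next column):
borrow: 00001101000
        00111001011
-       00100110111
-------------------
        00010010100

Method 2 - Add two's complement:
Two's complement of 00100110111: invert → 11011001000, add 1 → 11011001001
  00111001011
+ 11011001001
-------------
 100010010100  (end carry out of the top bit = 1)
Discarding the end carry: 00010010100
Decimal check:
  00111001011 = 256 + 128 + 64 + 8 + 2 + 1 = 459
  00100110111 = 256 + 32 + 16 + 4 + 2 + 1 = 311
  459 - 311 = 148, and 00010010100 = 128 + 16 + 4 = 148 ✓



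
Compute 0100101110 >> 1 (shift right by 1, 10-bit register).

Original: 0100101110 (decimal 302)
Shift right by 1 position
Drop the 1 low bit; fill with zero on the left
Result: 0010010111 (decimal 151)
Equivalent: 302 >> 1 = 302 ÷ 2^1 = 151



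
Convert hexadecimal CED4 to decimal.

Expand by place value (powers of 16):
Digit values: C = 12, E = 14, D = 13
CED4 = 12 × 16^3 + 14 × 16^2 + 13 × 16^1 + 4 × 16^0
= 12 × 4096 + 14 × 256 + 13 × 16 + 4 × 1
= 49152 + 3584 + 208 + 4
= 52948



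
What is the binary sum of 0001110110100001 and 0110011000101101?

Add column by column from the right: bit + bit + carry-in; write the sum mod 2, carry 1 when the sum is 2 or 3.
carry:  1111100001000010
        0001110110100001
+       0110011000101101
------------------------
       01000001111001110
(the carry out of the leftmost column, 0, becomes the leading bit)
Decimal check:
  0001110110100001 = 4096 + 2048 + 1024 + 256 + 128 + 32 + 1 = 7585
  0110011000101101 = 16384 + 8192 + 1024 + 512 + 32 + 8 + 4 + 1 = 26157
  7585 + 26157 = 33742, and 01000001111001110 = 32768 + 512 + 256 + 128 + 64 + 8 + 4 + 2 = 33742 ✓



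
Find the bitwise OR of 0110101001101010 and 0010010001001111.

OR: 1 when either bit is 1
  0110101001101010
| 0010010001001111
------------------
  0110111001101111
Decimal: 27242 | 9295 = 28271



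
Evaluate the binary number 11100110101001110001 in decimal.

Sum of powers of 2 for each 1-bit:
2^0 + 2^4 + 2^5 + 2^6 + 2^9 + 2^11 + 2^13 + 2^14 + 2^17 + 2^18 + 2^19
= 1 + 16 + 32 + 64 + 512 + 2048 + 8192 + 16384 + 131072 + 262144 + 524288
= 944753



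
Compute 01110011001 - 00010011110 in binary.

Method 1 - Direct subtraction (column by column from the right: bit − bit − borrow-in; if negative, add 2 and borrow 1 from the next column):
borrow: 00111111100
        01110011001
-       00010011110
-------------------
        01011111011

Method 2 - Add two's complement:
Two's complement of 00010011110: invert → 11101100001, add 1 → 11101100010
  01110011001
+ 11101100010
-------------
 101011111011  (end carry out of the top bit = 1)
Discarding the end carry: 01011111011
Decimal check:
  01110011001 = 512 + 256 + 128 + 16 + 8 + 1 = 921
  00010011110 = 128 + 16 + 8 + 4 + 2 = 158
  921 - 158 = 763, and 01011111011 = 512 + 128 + 64 + 32 + 16 + 8 + 2 + 1 = 763 ✓



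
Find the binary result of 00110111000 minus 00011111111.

Method 1 - Direct subtraction (column by column from the right: bit − bit − borrow-in; if negative, add 2 and borrow 1 from the next column):
borrow: 00111111110
        00110111000
-       00011111111
-------------------
        00010111001

Method 2 - Add two's complement:
Two's complement of 00011111111: invert → 11100000000, add 1 → 11100000001
  00110111000
+ 11100000001
-------------
 100010111001  (end carry out of the top bit = 1)
Discarding the end carry: 00010111001
Decimal check:
  00110111000 = 256 + 128 + 32 + 16 + 8 = 440
  00011111111 = 128 + 64 + 32 + 16 + 8 + 4 + 2 + 1 = 255
  440 - 255 = 185, and 00010111001 = 128 + 32 + 16 + 8 + 1 = 185 ✓



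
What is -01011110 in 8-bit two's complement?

Original: 01011110
Step 1 - Invert all bits: 10100001
Step 2 - Add 1: 10100010
Verification: 01011110 + 10100010 = 100000000; discarding the end carry (carry out of the top bit) leaves the 8-bit value 00000000, as required for x + (-x)



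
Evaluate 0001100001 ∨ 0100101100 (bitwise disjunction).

OR: 1 when either bit is 1
  0001100001
| 0100101100
------------
  0101101101
Decimal: 97 | 300 = 365



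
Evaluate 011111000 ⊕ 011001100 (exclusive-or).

XOR: 1 when bits differ
  011111000
^ 011001100
-----------
  000110100
Decimal: 248 ^ 204 = 52



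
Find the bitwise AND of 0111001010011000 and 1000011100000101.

AND: 1 only when both bits are 1
  0111001010011000
& 1000011100000101
------------------
  0000001000000000
Decimal: 29336 & 34565 = 512



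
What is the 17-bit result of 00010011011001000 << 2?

Original: 00010011011001000 (decimal 9928)
Shift left by 2 positions
Append 2 zeros on the right
Result: 01001101100100000 (decimal 39712)
Equivalent: 9928 << 2 = 9928 × 2^2 = 39712



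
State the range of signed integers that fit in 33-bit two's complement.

For 33-bit two's complement:
Minimum: -2^32 = -4294967296
Maximum: 2^32 - 1 = 4294967295



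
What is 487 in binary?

Using repeated division by 2:
487 ÷ 2 = 243 remainder 1
243 ÷ 2 = 121 remainder 1
121 ÷ 2 = 60 remainder 1
60 ÷ 2 = 30 remainder 0
30 ÷ 2 = 15 remainder 0
15 ÷ 2 = 7 remainder 1
7 ÷ 2 = 3 remainder 1
3 ÷ 2 = 1 remainder 1
1 ÷ 2 = 0 remainder 1
Reading remainders bottom to top: 111100111



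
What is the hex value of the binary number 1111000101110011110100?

Group into 4-bit nibbles from right:
  0011 = 3
  1100 = C
  0101 = 5
  1100 = C
  1111 = F
  0100 = 4
Result: 3C5CF4



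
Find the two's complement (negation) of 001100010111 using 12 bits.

Original: 001100010111
Step 1 - Invert all bits: 110011101000
Step 2 - Add 1: 110011101001
Verification: 001100010111 + 110011101001 = 1000000000000; discarding the end carry (carry out of the top bit) leaves the 12-bit value 000000000000, as required for x + (-x)



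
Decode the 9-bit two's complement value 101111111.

Binary: 101111111
Sign bit: 1 (negative)
Invert: 010000000
Add 1:  010000001
Magnitude: 010000001 = 128 + 1 = 129
Value: -129



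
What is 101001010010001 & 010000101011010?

AND: 1 only when both bits are 1
  101001010010001
& 010000101011010
-----------------
  000000000010000
Decimal: 21137 & 8538 = 16



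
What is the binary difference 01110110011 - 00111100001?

Method 1 - Direct subtraction (column by column from the right: bit − bit − borrow-in; if negative, add 2 and borrow 1 from the next column):
borrow: 01110000000
        01110110011
-       00111100001
-------------------
        00111010010

Method 2 - Add two's complement:
Two's complement of 00111100001: invert → 11000011110, add 1 → 11000011111
  01110110011
+ 11000011111
-------------
 100111010010  (end carry out of the top bit = 1)
Discarding the end carry: 00111010010
Decimal check:
  01110110011 = 512 + 256 + 128 + 32 + 16 + 2 + 1 = 947
  00111100001 = 256 + 128 + 64 + 32 + 1 = 481
  947 - 481 = 466, and 00111010010 = 256 + 128 + 64 + 16 + 2 = 466 ✓



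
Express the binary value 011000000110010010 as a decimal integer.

Sum of powers of 2 for each 1-bit:
2^1 + 2^4 + 2^7 + 2^8 + 2^15 + 2^16
= 2 + 16 + 128 + 256 + 32768 + 65536
= 98706



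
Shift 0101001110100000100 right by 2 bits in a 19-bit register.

Original: 0101001110100000100 (decimal 171268)
Shift right by 2 positions
Drop the 2 low bits; fill with zeros on the left
Result: 0001010011101000001 (decimal 42817)
Equivalent: 171268 >> 2 = 171268 ÷ 2^2 = 42817



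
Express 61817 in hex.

Using repeated division by 16 (digits 10–15 are A–F):
61817 ÷ 16 = 3863 remainder 9
3863 ÷ 16 = 241 remainder 7
241 ÷ 16 = 15 remainder 1
15 ÷ 16 = 0 remainder 15 (F)
Reading remainders bottom to top: F179



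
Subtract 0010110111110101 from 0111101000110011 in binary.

Method 1 - Direct subtraction (column by column from the right: bit − bit − borrow-in; if negative, add 2 and borrow 1 from the next column):
borrow: 0001101111111000
        0111101000110011
-       0010110111110101
------------------------
        0100110000111110

Method 2 - Add two's complement:
Two's complement of 0010110111110101: invert → 1101001000001010, add 1 → 1101001000001011
  0111101000110011
+ 1101001000001011
------------------
 10100110000111110  (end carry out of the top bit = 1)
Discarding the end carry: 0100110000111110
Decimal check:
  0111101000110011 = 16384 + 8192 + 4096 + 2048 + 512 + 32 + 16 + 2 + 1 = 31283
  0010110111110101 = 8192 + 2048 + 1024 + 256 + 128 + 64 + 32 + 16 + 4 + 1 = 11765
  31283 - 11765 = 19518, and 0100110000111110 = 16384 + 2048 + 1024 + 32 + 16 + 8 + 4 + 2 = 19518 ✓



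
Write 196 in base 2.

Using repeated division by 2:
196 ÷ 2 = 98 remainder 0
98 ÷ 2 = 49 remainder 0
49 ÷ 2 = 24 remainder 1
24 ÷ 2 = 12 remainder 0
12 ÷ 2 = 6 remainder 0
6 ÷ 2 = 3 remainder 0
3 ÷ 2 = 1 remainder 1
1 ÷ 2 = 0 remainder 1
Reading remainders bottom to top: 11000100



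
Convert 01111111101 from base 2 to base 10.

Sum of powers of 2 for each 1-bit:
2^0 + 2^2 + 2^3 + 2^4 + 2^5 + 2^6 + 2^7 + 2^8 + 2^9
= 1 + 4 + 8 + 16 + 32 + 64 + 128 + 256 + 512
= 1021



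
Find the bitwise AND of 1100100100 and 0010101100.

AND: 1 only when both bits are 1
  1100100100
& 0010101100
------------
  0000100100
Decimal: 804 & 172 = 36



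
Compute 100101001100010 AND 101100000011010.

AND: 1 only when both bits are 1
  100101001100010
& 101100000011010
-----------------
  100100000000010
Decimal: 19042 & 22554 = 18434



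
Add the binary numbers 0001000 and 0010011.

Add column by column from the right: bit + bit + carry-in; write the sum mod 2, carry 1 when the sum is 2 or 3.
carry:  0000000
        0001000
+       0010011
---------------
       00011011
(the carry out of the leftmost column, 0, becomes the leading bit)
Decimal check:
  0001000 = 8
  0010011 = 16 + 2 + 1 = 19
  8 + 19 = 27, and 00011011 = 16 + 8 + 2 + 1 = 27 ✓



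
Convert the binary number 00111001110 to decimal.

Sum of powers of 2 for each 1-bit:
2^1 + 2^2 + 2^3 + 2^6 + 2^7 + 2^8
= 2 + 4 + 8 + 64 + 128 + 256
= 462



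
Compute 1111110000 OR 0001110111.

OR: 1 when either bit is 1
  1111110000
| 0001110111
------------
  1111110111
Decimal: 1008 | 119 = 1015



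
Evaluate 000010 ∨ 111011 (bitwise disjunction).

OR: 1 when either bit is 1
  000010
| 111011
--------
  111011
Decimal: 2 | 59 = 59



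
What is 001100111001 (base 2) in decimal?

Sum of powers of 2 for each 1-bit:
2^0 + 2^3 + 2^4 + 2^5 + 2^8 + 2^9
= 1 + 8 + 16 + 32 + 256 + 512
= 825



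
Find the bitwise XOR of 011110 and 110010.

XOR: 1 when bits differ
  011110
^ 110010
--------
  101100
Decimal: 30 ^ 50 = 44



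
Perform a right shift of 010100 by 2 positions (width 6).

Original: 010100 (decimal 20)
Shift right by 2 positions
Drop the 2 low bits; fill with zeros on the left
Result: 000101 (decimal 5)
Equivalent: 20 >> 2 = 20 ÷ 2^2 = 5



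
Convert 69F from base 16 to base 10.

Expand by place value (powers of 16):
Digit values: F = 15
69F = 6 × 16^2 + 9 × 16^1 + 15 × 16^0
= 6 × 256 + 9 × 16 + 15 × 1
= 1536 + 144 + 15
= 1695



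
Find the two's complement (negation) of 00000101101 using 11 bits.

Original: 00000101101
Step 1 - Invert all bits: 11111010010
Step 2 - Add 1: 11111010011
Verification: 00000101101 + 11111010011 = 100000000000; discarding the end carry (carry out of the top bit) leaves the 11-bit value 00000000000, as required for x + (-x)



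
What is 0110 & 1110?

AND: 1 only when both bits are 1
  0110
& 1110
------
  0110
Decimal: 6 & 14 = 6



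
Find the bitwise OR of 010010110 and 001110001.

OR: 1 when either bit is 1
  010010110
| 001110001
-----------
  011110111
Decimal: 150 | 113 = 247



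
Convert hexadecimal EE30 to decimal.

Expand by place value (powers of 16):
Digit values: E = 14
EE30 = 14 × 16^3 + 14 × 16^2 + 3 × 16^1 + 0 × 16^0
= 14 × 4096 + 14 × 256 + 3 × 16 + 0 × 1
= 57344 + 3584 + 48 + 0
= 60976



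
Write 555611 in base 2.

Using repeated division by 2:
555611 ÷ 2 = 277805 remainder 1
277805 ÷ 2 = 138902 remainder 1
138902 ÷ 2 = 69451 remainder 0
69451 ÷ 2 = 34725 remainder 1
34725 ÷ 2 = 17362 remainder 1
17362 ÷ 2 = 8681 remainder 0
8681 ÷ 2 = 4340 remainder 1
4340 ÷ 2 = 2170 remainder 0
2170 ÷ 2 = 1085 remainder 0
1085 ÷ 2 = 542 remainder 1
542 ÷ 2 = 271 remainder 0
271 ÷ 2 = 135 remainder 1
135 ÷ 2 = 67 remainder 1
67 ÷ 2 = 33 remainder 1
33 ÷ 2 = 16 remainder 1
16 ÷ 2 = 8 remainder 0
8 ÷ 2 = 4 remainder 0
4 ÷ 2 = 2 remainder 0
2 ÷ 2 = 1 remainder 0
1 ÷ 2 = 0 remainder 1
Reading remainders bottom to top: 10000111101001011011



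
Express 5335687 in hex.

Using repeated division by 16 (digits 10–15 are A–F):
5335687 ÷ 16 = 333480 remainder 7
333480 ÷ 16 = 20842 remainder 8
20842 ÷ 16 = 1302 remainder 10 (A)
1302 ÷ 16 = 81 remainder 6
81 ÷ 16 = 5 remainder 1
5 ÷ 16 = 0 remainder 5
Reading remainders bottom to top: 516A87



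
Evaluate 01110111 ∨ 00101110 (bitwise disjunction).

OR: 1 when either bit is 1
  01110111
| 00101110
----------
  01111111
Decimal: 119 | 46 = 127



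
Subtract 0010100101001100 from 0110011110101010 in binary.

Method 1 - Direct subtraction (column by column from the right: bit − bit − borrow-in; if negative, add 2 and borrow 1 from the next column):
borrow: 0111000010111000
        0110011110101010
-       0010100101001100
------------------------
        0011111001011110

Method 2 - Add two's complement:
Two's complement of 0010100101001100: invert → 1101011010110011, add 1 → 1101011010110100
  0110011110101010
+ 1101011010110100
------------------
 10011111001011110  (end carry out of the top bit = 1)
Discarding the end carry: 0011111001011110
Decimal check:
  0110011110101010 = 16384 + 8192 + 1024 + 512 + 256 + 128 + 32 + 8 + 2 = 26538
  0010100101001100 = 8192 + 2048 + 256 + 64 + 8 + 4 = 10572
  26538 - 10572 = 15966, and 0011111001011110 = 8192 + 4096 + 2048 + 1024 + 512 + 64 + 16 + 8 + 4 + 2 = 15966 ✓



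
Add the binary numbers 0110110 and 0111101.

Add column by column from the right: bit + bit + carry-in; write the sum mod 2, carry 1 when the sum is 2 or 3.
carry:  1111000
        0110110
+       0111101
---------------
       01110011
(the carry out of the leftmost column, 0, becomes the leading bit)
Decimal check:
  0110110 = 32 + 16 + 4 + 2 = 54
  0111101 = 32 + 16 + 8 + 4 + 1 = 61
  54 + 61 = 115, and 01110011 = 64 + 32 + 16 + 2 + 1 = 115 ✓



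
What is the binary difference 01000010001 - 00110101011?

Method 1 - Direct subtraction (column by column from the right: bit − bit − borrow-in; if negative, add 2 and borrow 1 from the next column):
borrow: 01111011100
        01000010001
-       00110101011
-------------------
        00001100110

Method 2 - Add two's complement:
Two's complement of 00110101011: invert → 11001010100, add 1 → 11001010101
  01000010001
+ 11001010101
-------------
 100001100110  (end carry out of the top bit = 1)
Discarding the end carry: 00001100110
Decimal check:
  01000010001 = 512 + 16 + 1 = 529
  00110101011 = 256 + 128 + 32 + 8 + 2 + 1 = 427
  529 - 427 = 102, and 00001100110 = 64 + 32 + 4 + 2 = 102 ✓



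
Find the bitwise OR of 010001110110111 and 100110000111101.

OR: 1 when either bit is 1
  010001110110111
| 100110000111101
-----------------
  110111110111111
Decimal: 9143 | 19517 = 28607



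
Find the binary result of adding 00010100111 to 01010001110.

Add column by column from the right: bit + bit + carry-in; write the sum mod 2, carry 1 when the sum is 2 or 3.
carry:  00100011100
        00010100111
+       01010001110
-------------------
       001100110101
(the carry out of the leftmost column, 0, becomes the leading bit)
Decimal check:
  00010100111 = 128 + 32 + 4 + 2 + 1 = 167
  01010001110 = 512 + 128 + 8 + 4 + 2 = 654
  167 + 654 = 821, and 001100110101 = 512 + 256 + 32 + 16 + 4 + 1 = 821 ✓



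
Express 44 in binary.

Using repeated division by 2:
44 ÷ 2 = 22 remainder 0
22 ÷ 2 = 11 remainder 0
11 ÷ 2 = 5 remainder 1
5 ÷ 2 = 2 remainder 1
2 ÷ 2 = 1 remainder 0
1 ÷ 2 = 0 remainder 1
Reading remainders bottom to top: 101100



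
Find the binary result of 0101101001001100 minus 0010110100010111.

Method 1 - Direct subtraction (column by column from the right: bit − bit − borrow-in; if negative, add 2 and borrow 1 from the next column):
borrow: 0101101001101110
        0101101001001100
-       0010110100010111
------------------------
        0010110100110101

Method 2 - Add two's complement:
Two's complement of 0010110100010111: invert → 1101001011101000, add 1 → 1101001011101001
  0101101001001100
+ 1101001011101001
------------------
 10010110100110101  (end carry out of the top bit = 1)
Discarding the end carry: 0010110100110101
Decimal check:
  0101101001001100 = 16384 + 4096 + 2048 + 512 + 64 + 8 + 4 = 23116
  0010110100010111 = 8192 + 2048 + 1024 + 256 + 16 + 4 + 2 + 1 = 11543
  23116 - 11543 = 11573, and 0010110100110101 = 8192 + 2048 + 1024 + 256 + 32 + 16 + 4 + 1 = 11573 ✓



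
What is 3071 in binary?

Using repeated division by 2:
3071 ÷ 2 = 1535 remainder 1
1535 ÷ 2 = 767 remainder 1
767 ÷ 2 = 383 remainder 1
383 ÷ 2 = 191 remainder 1
191 ÷ 2 = 95 remainder 1
95 ÷ 2 = 47 remainder 1
47 ÷ 2 = 23 remainder 1
23 ÷ 2 = 11 remainder 1
11 ÷ 2 = 5 remainder 1
5 ÷ 2 = 2 remainder 1
2 ÷ 2 = 1 remainder 0
1 ÷ 2 = 0 remainder 1
Reading remainders bottom to top: 101111111111



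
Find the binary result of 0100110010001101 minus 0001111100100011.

Method 1 - Direct subtraction (column by column from the right: bit − bit − borrow-in; if negative, add 2 and borrow 1 from the next column):
borrow: 0111111011000100
        0100110010001101
-       0001111100100011
------------------------
        0010110101101010

Method 2 - Add two's complement:
Two's complement of 0001111100100011: invert → 1110000011011100, add 1 → 1110000011011101
  0100110010001101
+ 1110000011011101
------------------
 10010110101101010  (end carry out of the top bit = 1)
Discarding the end carry: 0010110101101010
Decimal check:
  0100110010001101 = 16384 + 2048 + 1024 + 128 + 8 + 4 + 1 = 19597
  0001111100100011 = 4096 + 2048 + 1024 + 512 + 256 + 32 + 2 + 1 = 7971
  19597 - 7971 = 11626, and 0010110101101010 = 8192 + 2048 + 1024 + 256 + 64 + 32 + 8 + 2 = 11626 ✓



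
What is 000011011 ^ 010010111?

XOR: 1 when bits differ
  000011011
^ 010010111
-----------
  010001100
Decimal: 27 ^ 151 = 140



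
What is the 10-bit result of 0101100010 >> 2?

Original: 0101100010 (decimal 354)
Shift right by 2 positions
Drop the 2 low bits; fill with zeros on the left
Result: 0001011000 (decimal 88)
Equivalent: 354 >> 2 = 354 ÷ 2^2 = 88



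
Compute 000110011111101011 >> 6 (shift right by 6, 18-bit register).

Original: 000110011111101011 (decimal 26603)
Shift right by 6 positions
Drop the 6 low bits; fill with zeros on the left
Result: 000000000110011111 (decimal 415)
Equivalent: 26603 >> 6 = 26603 ÷ 2^6 = 415



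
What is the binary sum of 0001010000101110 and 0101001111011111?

Add column by column from the right: bit + bit + carry-in; write the sum mod 2, carry 1 when the sum is 2 or 3.
carry:  0010111111111100
        0001010000101110
+       0101001111011111
------------------------
       00110100000001101
(the carry out of the leftmost column, 0, becomes the leading bit)
Decimal check:
  0001010000101110 = 4096 + 1024 + 32 + 8 + 4 + 2 = 5166
  0101001111011111 = 16384 + 4096 + 512 + 256 + 128 + 64 + 16 + 8 + 4 + 2 + 1 = 21471
  5166 + 21471 = 26637, and 00110100000001101 = 16384 + 8192 + 2048 + 8 + 4 + 1 = 26637 ✓



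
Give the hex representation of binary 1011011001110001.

Group into 4-bit nibbles from right:
  1011 = B
  0110 = 6
  0111 = 7
  0001 = 1
Result: B671



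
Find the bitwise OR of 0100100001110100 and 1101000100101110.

OR: 1 when either bit is 1
  0100100001110100
| 1101000100101110
------------------
  1101100101111110
Decimal: 18548 | 53550 = 55678



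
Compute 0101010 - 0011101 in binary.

Method 1 - Direct subtraction (column by column from the right: bit − bit − borrow-in; if negative, add 2 and borrow 1 from the next column):
borrow: 0111010
        0101010
-       0011101
---------------
        0001101

Method 2 - Add two's complement:
Two's complement of 0011101: invert → 1100010, add 1 → 1100011
  0101010
+ 1100011
---------
 10001101  (end carry out of the top bit = 1)
Discarding the end carry: 0001101
Decimal check:
  0101010 = 32 + 8 + 2 = 42
  0011101 = 16 + 8 + 4 + 1 = 29
  42 - 29 = 13, and 0001101 = 8 + 4 + 1 = 13 ✓



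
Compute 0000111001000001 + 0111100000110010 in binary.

Add column by column from the right: bit + bit + carry-in; write the sum mod 2, carry 1 when the sum is 2 or 3.
carry:  1111000000000000
        0000111001000001
+       0111100000110010
------------------------
       01000011001110011
(the carry out of the leftmost column, 0, becomes the leading bit)
Decimal check:
  0000111001000001 = 2048 + 1024 + 512 + 64 + 1 = 3649
  0111100000110010 = 16384 + 8192 + 4096 + 2048 + 32 + 16 + 2 = 30770
  3649 + 30770 = 34419, and 01000011001110011 = 32768 + 1024 + 512 + 64 + 32 + 16 + 2 + 1 = 34419 ✓



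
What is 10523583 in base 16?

Using repeated division by 16 (digits 10–15 are A–F):
10523583 ÷ 16 = 657723 remainder 15 (F)
657723 ÷ 16 = 41107 remainder 11 (B)
41107 ÷ 16 = 2569 remainder 3
2569 ÷ 16 = 160 remainder 9
160 ÷ 16 = 10 remainder 0
10 ÷ 16 = 0 remainder 10 (A)
Reading remainders bottom to top: A093BF



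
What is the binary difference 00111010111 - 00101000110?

Method 1 - Direct subtraction (column by column from the right: bit − bit − borrow-in; if negative, add 2 and borrow 1 from the next column):
borrow: 00000000000
        00111010111
-       00101000110
-------------------
        00010010001

Method 2 - Add two's complement:
Two's complement of 00101000110: invert → 11010111001, add 1 → 11010111010
  00111010111
+ 11010111010
-------------
 100010010001  (end carry out of the top bit = 1)
Discarding the end carry: 00010010001
Decimal check:
  00111010111 = 256 + 128 + 64 + 16 + 4 + 2 + 1 = 471
  00101000110 = 256 + 64 + 4 + 2 = 326
  471 - 326 = 145, and 00010010001 = 128 + 16 + 1 = 145 ✓



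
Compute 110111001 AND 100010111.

AND: 1 only when both bits are 1
  110111001
& 100010111
-----------
  100010001
Decimal: 441 & 279 = 273



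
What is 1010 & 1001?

AND: 1 only when both bits are 1
  1010
& 1001
------
  1000
Decimal: 10 & 9 = 8



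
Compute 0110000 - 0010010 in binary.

Method 1 - Direct subtraction (column by column from the right: bit − bit − borrow-in; if negative, add 2 and borrow 1 from the next column):
borrow: 0111100
        0110000
-       0010010
---------------
        0011110

Method 2 - Add two's complement:
Two's complement of 0010010: invert → 1101101, add 1 → 1101110
  0110000
+ 1101110
---------
 10011110  (end carry out of the top bit = 1)
Discarding the end carry: 0011110
Decimal check:
  0110000 = 32 + 16 = 48
  0010010 = 16 + 2 = 18
  48 - 18 = 30, and 0011110 = 16 + 8 + 4 + 2 = 30 ✓



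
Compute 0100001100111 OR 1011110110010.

OR: 1 when either bit is 1
  0100001100111
| 1011110110010
---------------
  1111111110111
Decimal: 2151 | 6066 = 8183



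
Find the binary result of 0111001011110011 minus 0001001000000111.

Method 1 - Direct subtraction (column by column from the right: bit − bit − borrow-in; if negative, add 2 and borrow 1 from the next column):
borrow: 0000000000011000
        0111001011110011
-       0001001000000111
------------------------
        0110000011101100

Method 2 - Add two's complement:
Two's complement of 0001001000000111: invert → 1110110111111000, add 1 → 1110110111111001
  0111001011110011
+ 1110110111111001
------------------
 10110000011101100  (end carry out of the top bit = 1)
Discarding the end carry: 0110000011101100
Decimal check:
  0111001011110011 = 16384 + 8192 + 4096 + 512 + 128 + 64 + 32 + 16 + 2 + 1 = 29427
  0001001000000111 = 4096 + 512 + 4 + 2 + 1 = 4615
  29427 - 4615 = 24812, and 0110000011101100 = 16384 + 8192 + 128 + 64 + 32 + 8 + 4 = 24812 ✓



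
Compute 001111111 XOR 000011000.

XOR: 1 when bits differ
  001111111
^ 000011000
-----------
  001100111
Decimal: 127 ^ 24 = 103



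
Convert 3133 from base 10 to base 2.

Using repeated division by 2:
3133 ÷ 2 = 1566 remainder 1
1566 ÷ 2 = 783 remainder 0
783 ÷ 2 = 391 remainder 1
391 ÷ 2 = 195 remainder 1
195 ÷ 2 = 97 remainder 1
97 ÷ 2 = 48 remainder 1
48 ÷ 2 = 24 remainder 0
24 ÷ 2 = 12 remainder 0
12 ÷ 2 = 6 remainder 0
6 ÷ 2 = 3 remainder 0
3 ÷ 2 = 1 remainder 1
1 ÷ 2 = 0 remainder 1
Reading remainders bottom to top: 110000111101



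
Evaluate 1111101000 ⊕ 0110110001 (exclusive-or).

XOR: 1 when bits differ
  1111101000
^ 0110110001
------------
  1001011001
Decimal: 1000 ^ 433 = 601



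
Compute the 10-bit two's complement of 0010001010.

Original: 0010001010
Step 1 - Invert all bits: 1101110101
Step 2 - Add 1: 1101110110
Verification: 0010001010 + 1101110110 = 10000000000; discarding the end carry (carry out of the top bit) leaves the 10-bit value 0000000000, as required for x + (-x)



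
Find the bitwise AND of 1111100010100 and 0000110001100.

AND: 1 only when both bits are 1
  1111100010100
& 0000110001100
---------------
  0000100000100
Decimal: 7956 & 396 = 260



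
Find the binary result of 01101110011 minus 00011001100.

Method 1 - Direct subtraction (column by column from the right: bit − bit − borrow-in; if negative, add 2 and borrow 1 from the next column):
borrow: 00100011000
        01101110011
-       00011001100
-------------------
        01010100111

Method 2 - Add two's complement:
Two's complement of 00011001100: invert → 11100110011, add 1 → 11100110100
  01101110011
+ 11100110100
-------------
 101010100111  (end carry out of the top bit = 1)
Discarding the end carry: 01010100111
Decimal check:
  01101110011 = 512 + 256 + 64 + 32 + 16 + 2 + 1 = 883
  00011001100 = 128 + 64 + 8 + 4 = 204
  883 - 204 = 679, and 01010100111 = 512 + 128 + 32 + 4 + 2 + 1 = 679 ✓



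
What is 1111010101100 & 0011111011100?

AND: 1 only when both bits are 1
  1111010101100
& 0011111011100
---------------
  0011010001100
Decimal: 7852 & 2012 = 1676



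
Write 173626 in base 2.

Using repeated division by 2:
173626 ÷ 2 = 86813 remainder 0
86813 ÷ 2 = 43406 remainder 1
43406 ÷ 2 = 21703 remainder 0
21703 ÷ 2 = 10851 remainder 1
10851 ÷ 2 = 5425 remainder 1
5425 ÷ 2 = 2712 remainder 1
2712 ÷ 2 = 1356 remainder 0
1356 ÷ 2 = 678 remainder 0
678 ÷ 2 = 339 remainder 0
339 ÷ 2 = 169 remainder 1
169 ÷ 2 = 84 remainder 1
84 ÷ 2 = 42 remainder 0
42 ÷ 2 = 21 remainder 0
21 ÷ 2 = 10 remainder 1
10 ÷ 2 = 5 remainder 0
5 ÷ 2 = 2 remainder 1
2 ÷ 2 = 1 remainder 0
1 ÷ 2 = 0 remainder 1
Reading remainders bottom to top: 101010011000111010



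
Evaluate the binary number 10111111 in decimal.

Sum of powers of 2 for each 1-bit:
2^0 + 2^1 + 2^2 + 2^3 + 2^4 + 2^5 + 2^7
= 1 + 2 + 4 + 8 + 16 + 32 + 128
= 191



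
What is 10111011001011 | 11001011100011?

OR: 1 when either bit is 1
  10111011001011
| 11001011100011
----------------
  11111011101011
Decimal: 11979 | 13027 = 16107



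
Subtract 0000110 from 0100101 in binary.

Method 1 - Direct subtraction (column by column from the right: bit − bit − borrow-in; if negative, add 2 and borrow 1 from the next column):
borrow: 0111100
        0100101
-       0000110
---------------
        0011111

Method 2 - Add two's complement:
Two's complement of 0000110: invert → 1111001, add 1 → 1111010
  0100101
+ 1111010
---------
 10011111  (end carry out of the top bit = 1)
Discarding the end carry: 0011111
Decimal check:
  0100101 = 32 + 4 + 1 = 37
  0000110 = 4 + 2 = 6
  37 - 6 = 31, and 0011111 = 16 + 8 + 4 + 2 + 1 = 31 ✓



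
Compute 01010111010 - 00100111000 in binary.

Method 1 - Direct subtraction (column by column from the right: bit − bit − borrow-in; if negative, add 2 and borrow 1 from the next column):
borrow: 01000000000
        01010111010
-       00100111000
-------------------
        00110000010

Method 2 - Add two's complement:
Two's complement of 00100111000: invert → 11011000111, add 1 → 11011001000
  01010111010
+ 11011001000
-------------
 100110000010  (end carry out of the top bit = 1)
Discarding the end carry: 00110000010
Decimal check:
  01010111010 = 512 + 128 + 32 + 16 + 8 + 2 = 698
  00100111000 = 256 + 32 + 16 + 8 = 312
  698 - 312 = 386, and 00110000010 = 256 + 128 + 2 = 386 ✓



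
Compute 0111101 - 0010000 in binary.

Method 1 - Direct subtraction (column by column from the right: bit − bit − borrow-in; if negative, add 2 and borrow 1 from the next column):
borrow: 0000000
        0111101
-       0010000
---------------
        0101101

Method 2 - Add two's complement:
Two's complement of 0010000: invert → 1101111, add 1 → 1110000
  0111101
+ 1110000
---------
 10101101  (end carry out of the top bit = 1)
Discarding the end carry: 0101101
Decimal check:
  0111101 = 32 + 16 + 8 + 4 + 1 = 61
  0010000 = 16
  61 - 16 = 45, and 0101101 = 32 + 8 + 4 + 1 = 45 ✓

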